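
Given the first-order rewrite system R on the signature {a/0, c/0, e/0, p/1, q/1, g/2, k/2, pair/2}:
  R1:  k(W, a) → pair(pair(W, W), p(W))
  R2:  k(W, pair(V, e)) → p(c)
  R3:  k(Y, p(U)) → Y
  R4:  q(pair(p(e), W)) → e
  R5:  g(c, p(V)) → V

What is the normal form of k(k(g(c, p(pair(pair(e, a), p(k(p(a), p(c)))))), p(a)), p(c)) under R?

1. k(k(g(c, p(pair(pair(e, a), p(k(p(a), p(c)))))), p(a)), p(c))  →  k(g(c, p(pair(pair(e, a), p(k(p(a), p(c)))))), p(a))   [R3 at ε]
2. k(g(c, p(pair(pair(e, a), p(k(p(a), p(c)))))), p(a))  →  g(c, p(pair(pair(e, a), p(k(p(a), p(c))))))   [R3 at ε]
3. g(c, p(pair(pair(e, a), p(k(p(a), p(c))))))  →  pair(pair(e, a), p(k(p(a), p(c))))   [R5 at ε]
4. pair(pair(e, a), p(k(p(a), p(c))))  →  pair(pair(e, a), p(p(a)))   [R3 at 2.1]

pair(pair(e, a), p(p(a)))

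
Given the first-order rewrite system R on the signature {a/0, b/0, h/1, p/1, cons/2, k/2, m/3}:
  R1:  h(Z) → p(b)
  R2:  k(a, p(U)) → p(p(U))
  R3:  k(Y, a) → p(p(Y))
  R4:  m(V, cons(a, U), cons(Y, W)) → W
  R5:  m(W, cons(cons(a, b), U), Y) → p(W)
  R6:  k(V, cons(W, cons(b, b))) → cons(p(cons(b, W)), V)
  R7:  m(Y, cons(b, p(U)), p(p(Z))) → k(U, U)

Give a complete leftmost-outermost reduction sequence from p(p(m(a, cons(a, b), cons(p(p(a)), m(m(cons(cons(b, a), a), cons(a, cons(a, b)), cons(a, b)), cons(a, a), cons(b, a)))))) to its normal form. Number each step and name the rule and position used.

p(p(a))

1. p(p(m(a, cons(a, b), cons(p(p(a)), m(m(cons(cons(b, a), a), cons(a, cons(a, b)), cons(a, b)), cons(a, a), cons(b, a))))))  →  p(p(m(m(cons(cons(b, a), a), cons(a, cons(a, b)), cons(a, b)), cons(a, a), cons(b, a))))   [R4 at 1.1]
2. p(p(m(m(cons(cons(b, a), a), cons(a, cons(a, b)), cons(a, b)), cons(a, a), cons(b, a))))  →  p(p(a))   [R4 at 1.1]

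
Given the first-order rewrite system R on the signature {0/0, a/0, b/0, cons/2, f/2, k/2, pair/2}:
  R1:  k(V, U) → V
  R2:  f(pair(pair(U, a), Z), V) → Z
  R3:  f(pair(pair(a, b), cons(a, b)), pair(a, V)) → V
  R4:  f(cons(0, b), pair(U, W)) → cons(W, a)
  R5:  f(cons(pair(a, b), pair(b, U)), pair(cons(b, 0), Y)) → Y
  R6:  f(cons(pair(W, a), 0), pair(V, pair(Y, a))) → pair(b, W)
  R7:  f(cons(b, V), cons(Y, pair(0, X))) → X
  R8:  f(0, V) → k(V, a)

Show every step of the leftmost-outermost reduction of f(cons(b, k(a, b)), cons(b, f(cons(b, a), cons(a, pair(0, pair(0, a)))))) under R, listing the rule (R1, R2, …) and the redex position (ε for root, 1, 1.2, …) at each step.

1. f(cons(b, k(a, b)), cons(b, f(cons(b, a), cons(a, pair(0, pair(0, a))))))  →  f(cons(b, a), cons(b, f(cons(b, a), cons(a, pair(0, pair(0, a))))))   [R1 at 1.2]
2. f(cons(b, a), cons(b, f(cons(b, a), cons(a, pair(0, pair(0, a))))))  →  f(cons(b, a), cons(b, pair(0, a)))   [R7 at 2.2]
3. f(cons(b, a), cons(b, pair(0, a)))  →  a   [R7 at ε]

a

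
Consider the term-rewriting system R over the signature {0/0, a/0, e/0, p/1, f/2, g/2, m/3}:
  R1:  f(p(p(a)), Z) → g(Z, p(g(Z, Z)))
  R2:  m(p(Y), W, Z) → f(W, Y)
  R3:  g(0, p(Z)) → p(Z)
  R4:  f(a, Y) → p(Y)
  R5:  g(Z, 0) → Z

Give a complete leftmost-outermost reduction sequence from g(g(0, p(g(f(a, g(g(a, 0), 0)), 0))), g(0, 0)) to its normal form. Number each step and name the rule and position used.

p(p(a))

1. g(g(0, p(g(f(a, g(g(a, 0), 0)), 0))), g(0, 0))  →  g(p(g(f(a, g(g(a, 0), 0)), 0)), g(0, 0))   [R3 at 1]
2. g(p(g(f(a, g(g(a, 0), 0)), 0)), g(0, 0))  →  g(p(f(a, g(g(a, 0), 0))), g(0, 0))   [R5 at 1.1]
3. g(p(f(a, g(g(a, 0), 0))), g(0, 0))  →  g(p(p(g(g(a, 0), 0))), g(0, 0))   [R4 at 1.1]
4. g(p(p(g(g(a, 0), 0))), g(0, 0))  →  g(p(p(g(a, 0))), g(0, 0))   [R5 at 1.1.1]
5. g(p(p(g(a, 0))), g(0, 0))  →  g(p(p(a)), g(0, 0))   [R5 at 1.1.1]
6. g(p(p(a)), g(0, 0))  →  g(p(p(a)), 0)   [R5 at 2]
7. g(p(p(a)), 0)  →  p(p(a))   [R5 at ε]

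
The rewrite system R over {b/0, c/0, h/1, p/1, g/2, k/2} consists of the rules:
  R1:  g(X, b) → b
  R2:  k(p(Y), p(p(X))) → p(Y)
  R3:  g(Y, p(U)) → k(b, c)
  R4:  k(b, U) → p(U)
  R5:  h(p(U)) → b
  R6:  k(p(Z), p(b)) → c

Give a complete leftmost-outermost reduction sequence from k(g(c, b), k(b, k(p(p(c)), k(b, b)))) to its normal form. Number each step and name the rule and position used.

p(p(c))

1. k(g(c, b), k(b, k(p(p(c)), k(b, b))))  →  k(b, k(b, k(p(p(c)), k(b, b))))   [R1 at 1]
2. k(b, k(b, k(p(p(c)), k(b, b))))  →  p(k(b, k(p(p(c)), k(b, b))))   [R4 at ε]
3. p(k(b, k(p(p(c)), k(b, b))))  →  p(p(k(p(p(c)), k(b, b))))   [R4 at 1]
4. p(p(k(p(p(c)), k(b, b))))  →  p(p(k(p(p(c)), p(b))))   [R4 at 1.1.2]
5. p(p(k(p(p(c)), p(b))))  →  p(p(c))   [R6 at 1.1]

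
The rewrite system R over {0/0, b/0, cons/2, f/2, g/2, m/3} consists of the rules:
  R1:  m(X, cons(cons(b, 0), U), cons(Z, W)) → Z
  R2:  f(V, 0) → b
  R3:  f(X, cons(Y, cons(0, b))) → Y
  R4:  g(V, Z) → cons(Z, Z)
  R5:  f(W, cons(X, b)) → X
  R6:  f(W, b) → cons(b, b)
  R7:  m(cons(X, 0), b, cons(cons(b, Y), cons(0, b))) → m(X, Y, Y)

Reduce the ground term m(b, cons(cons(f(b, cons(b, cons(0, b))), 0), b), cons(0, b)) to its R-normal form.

0

1. m(b, cons(cons(f(b, cons(b, cons(0, b))), 0), b), cons(0, b))  →  m(b, cons(cons(b, 0), b), cons(0, b))   [R3 at 2.1.1]
2. m(b, cons(cons(b, 0), b), cons(0, b))  →  0   [R1 at ε]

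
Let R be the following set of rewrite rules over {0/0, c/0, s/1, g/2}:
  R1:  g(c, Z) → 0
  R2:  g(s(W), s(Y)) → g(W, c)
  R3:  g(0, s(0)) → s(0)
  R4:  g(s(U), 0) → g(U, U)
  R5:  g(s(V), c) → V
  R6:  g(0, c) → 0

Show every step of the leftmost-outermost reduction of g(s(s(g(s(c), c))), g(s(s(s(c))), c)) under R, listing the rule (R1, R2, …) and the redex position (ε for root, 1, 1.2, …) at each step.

c

1. g(s(s(g(s(c), c))), g(s(s(s(c))), c))  →  g(s(s(c)), g(s(s(s(c))), c))   [R5 at 1.1.1]
2. g(s(s(c)), g(s(s(s(c))), c))  →  g(s(s(c)), s(s(c)))   [R5 at 2]
3. g(s(s(c)), s(s(c)))  →  g(s(c), c)   [R2 at ε]
4. g(s(c), c)  →  c   [R5 at ε]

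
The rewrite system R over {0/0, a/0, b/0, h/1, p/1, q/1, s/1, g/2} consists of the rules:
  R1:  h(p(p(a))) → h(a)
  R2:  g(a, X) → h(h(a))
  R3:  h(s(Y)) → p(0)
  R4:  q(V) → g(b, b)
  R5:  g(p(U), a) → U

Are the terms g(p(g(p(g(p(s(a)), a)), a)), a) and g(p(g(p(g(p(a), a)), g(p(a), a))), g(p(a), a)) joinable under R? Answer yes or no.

no — NF(t₁) = s(a), NF(t₂) = a

Reduce t₁ = g(p(g(p(g(p(s(a)), a)), a)), a):
1. g(p(g(p(g(p(s(a)), a)), a)), a)  →  g(p(g(p(s(a)), a)), a)   [R5 at ε]
2. g(p(g(p(s(a)), a)), a)  →  g(p(s(a)), a)   [R5 at ε]
3. g(p(s(a)), a)  →  s(a)   [R5 at ε]

Reduce t₂ = g(p(g(p(g(p(a), a)), g(p(a), a))), g(p(a), a)):
1. g(p(g(p(g(p(a), a)), g(p(a), a))), g(p(a), a))  →  g(p(g(p(a), g(p(a), a))), g(p(a), a))   [R5 at 1.1.1.1]
2. g(p(g(p(a), g(p(a), a))), g(p(a), a))  →  g(p(g(p(a), a)), g(p(a), a))   [R5 at 1.1.2]
3. g(p(g(p(a), a)), g(p(a), a))  →  g(p(a), g(p(a), a))   [R5 at 1.1]
4. g(p(a), g(p(a), a))  →  g(p(a), a)   [R5 at 2]
5. g(p(a), a)  →  a   [R5 at ε]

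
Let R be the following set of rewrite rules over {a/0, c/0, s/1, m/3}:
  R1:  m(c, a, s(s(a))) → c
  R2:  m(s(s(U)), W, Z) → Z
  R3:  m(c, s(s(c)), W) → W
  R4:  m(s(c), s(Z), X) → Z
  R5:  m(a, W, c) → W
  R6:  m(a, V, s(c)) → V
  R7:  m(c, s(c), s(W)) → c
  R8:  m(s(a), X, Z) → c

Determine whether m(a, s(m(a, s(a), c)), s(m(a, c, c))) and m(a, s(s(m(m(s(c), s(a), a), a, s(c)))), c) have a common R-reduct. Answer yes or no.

yes — NF(t₁) = s(s(a)), NF(t₂) = s(s(a))

Reduce t₁ = m(a, s(m(a, s(a), c)), s(m(a, c, c))):
1. m(a, s(m(a, s(a), c)), s(m(a, c, c)))  →  m(a, s(s(a)), s(m(a, c, c)))   [R5 at 2.1]
2. m(a, s(s(a)), s(m(a, c, c)))  →  m(a, s(s(a)), s(c))   [R5 at 3.1]
3. m(a, s(s(a)), s(c))  →  s(s(a))   [R6 at ε]

Reduce t₂ = m(a, s(s(m(m(s(c), s(a), a), a, s(c)))), c):
1. m(a, s(s(m(m(s(c), s(a), a), a, s(c)))), c)  →  s(s(m(m(s(c), s(a), a), a, s(c))))   [R5 at ε]
2. s(s(m(m(s(c), s(a), a), a, s(c))))  →  s(s(m(a, a, s(c))))   [R4 at 1.1.1]
3. s(s(m(a, a, s(c))))  →  s(s(a))   [R6 at 1.1]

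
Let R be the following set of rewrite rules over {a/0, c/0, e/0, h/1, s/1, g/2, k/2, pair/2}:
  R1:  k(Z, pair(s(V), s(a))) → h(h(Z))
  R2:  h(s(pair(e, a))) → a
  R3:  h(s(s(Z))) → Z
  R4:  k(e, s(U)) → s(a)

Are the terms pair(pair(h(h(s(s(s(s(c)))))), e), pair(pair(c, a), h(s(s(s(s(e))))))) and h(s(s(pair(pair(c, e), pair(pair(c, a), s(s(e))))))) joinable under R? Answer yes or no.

yes — NF(t₁) = pair(pair(c, e), pair(pair(c, a), s(s(e)))), NF(t₂) = pair(pair(c, e), pair(pair(c, a), s(s(e))))

Reduce t₁ = pair(pair(h(h(s(s(s(s(c)))))), e), pair(pair(c, a), h(s(s(s(s(e))))))):
1. pair(pair(h(h(s(s(s(s(c)))))), e), pair(pair(c, a), h(s(s(s(s(e)))))))  →  pair(pair(h(s(s(c))), e), pair(pair(c, a), h(s(s(s(s(e)))))))   [R3 at 1.1.1]
2. pair(pair(h(s(s(c))), e), pair(pair(c, a), h(s(s(s(s(e)))))))  →  pair(pair(c, e), pair(pair(c, a), h(s(s(s(s(e)))))))   [R3 at 1.1]
3. pair(pair(c, e), pair(pair(c, a), h(s(s(s(s(e)))))))  →  pair(pair(c, e), pair(pair(c, a), s(s(e))))   [R3 at 2.2]

Reduce t₂ = h(s(s(pair(pair(c, e), pair(pair(c, a), s(s(e))))))):
1. h(s(s(pair(pair(c, e), pair(pair(c, a), s(s(e)))))))  →  pair(pair(c, e), pair(pair(c, a), s(s(e))))   [R3 at ε]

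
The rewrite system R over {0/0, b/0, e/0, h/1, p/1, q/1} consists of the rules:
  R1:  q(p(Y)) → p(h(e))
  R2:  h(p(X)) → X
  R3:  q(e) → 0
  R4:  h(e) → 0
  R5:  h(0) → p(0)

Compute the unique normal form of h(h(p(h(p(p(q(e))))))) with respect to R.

0

1. h(h(p(h(p(p(q(e)))))))  →  h(h(p(p(q(e)))))   [R2 at 1]
2. h(h(p(p(q(e)))))  →  h(p(q(e)))   [R2 at 1]
3. h(p(q(e)))  →  q(e)   [R2 at ε]
4. q(e)  →  0   [R3 at ε]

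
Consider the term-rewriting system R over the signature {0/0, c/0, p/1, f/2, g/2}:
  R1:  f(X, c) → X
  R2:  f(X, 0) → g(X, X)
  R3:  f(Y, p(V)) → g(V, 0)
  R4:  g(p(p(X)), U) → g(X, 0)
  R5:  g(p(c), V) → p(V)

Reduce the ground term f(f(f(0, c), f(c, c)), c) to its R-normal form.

1. f(f(f(0, c), f(c, c)), c)  →  f(f(0, c), f(c, c))   [R1 at ε]
2. f(f(0, c), f(c, c))  →  f(0, f(c, c))   [R1 at 1]
3. f(0, f(c, c))  →  f(0, c)   [R1 at 2]
4. f(0, c)  →  0   [R1 at ε]

0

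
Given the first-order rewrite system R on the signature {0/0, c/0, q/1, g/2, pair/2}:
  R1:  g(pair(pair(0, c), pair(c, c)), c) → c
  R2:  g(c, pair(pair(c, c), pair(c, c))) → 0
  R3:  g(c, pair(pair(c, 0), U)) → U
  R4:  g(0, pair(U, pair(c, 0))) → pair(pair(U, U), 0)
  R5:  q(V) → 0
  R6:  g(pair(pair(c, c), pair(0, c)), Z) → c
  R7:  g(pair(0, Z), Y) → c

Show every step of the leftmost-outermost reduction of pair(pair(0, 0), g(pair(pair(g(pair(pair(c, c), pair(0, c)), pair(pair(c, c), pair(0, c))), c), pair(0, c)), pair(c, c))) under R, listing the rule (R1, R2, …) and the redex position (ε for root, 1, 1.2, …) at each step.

1. pair(pair(0, 0), g(pair(pair(g(pair(pair(c, c), pair(0, c)), pair(pair(c, c), pair(0, c))), c), pair(0, c)), pair(c, c)))  →  pair(pair(0, 0), g(pair(pair(c, c), pair(0, c)), pair(c, c)))   [R6 at 2.1.1.1]
2. pair(pair(0, 0), g(pair(pair(c, c), pair(0, c)), pair(c, c)))  →  pair(pair(0, 0), c)   [R6 at 2]

pair(pair(0, 0), c)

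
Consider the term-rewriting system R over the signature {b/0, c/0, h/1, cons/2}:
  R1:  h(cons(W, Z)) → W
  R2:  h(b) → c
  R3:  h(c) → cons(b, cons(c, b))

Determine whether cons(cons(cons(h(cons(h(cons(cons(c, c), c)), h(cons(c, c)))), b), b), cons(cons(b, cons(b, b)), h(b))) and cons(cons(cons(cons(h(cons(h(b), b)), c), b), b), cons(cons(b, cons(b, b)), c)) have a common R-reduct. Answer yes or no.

yes — NF(t₁) = cons(cons(cons(cons(c, c), b), b), cons(cons(b, cons(b, b)), c)), NF(t₂) = cons(cons(cons(cons(c, c), b), b), cons(cons(b, cons(b, b)), c))

Reduce t₁ = cons(cons(cons(h(cons(h(cons(cons(c, c), c)), h(cons(c, c)))), b), b), cons(cons(b, cons(b, b)), h(b))):
1. cons(cons(cons(h(cons(h(cons(cons(c, c), c)), h(cons(c, c)))), b), b), cons(cons(b, cons(b, b)), h(b)))  →  cons(cons(cons(h(cons(cons(c, c), c)), b), b), cons(cons(b, cons(b, b)), h(b)))   [R1 at 1.1.1]
2. cons(cons(cons(h(cons(cons(c, c), c)), b), b), cons(cons(b, cons(b, b)), h(b)))  →  cons(cons(cons(cons(c, c), b), b), cons(cons(b, cons(b, b)), h(b)))   [R1 at 1.1.1]
3. cons(cons(cons(cons(c, c), b), b), cons(cons(b, cons(b, b)), h(b)))  →  cons(cons(cons(cons(c, c), b), b), cons(cons(b, cons(b, b)), c))   [R2 at 2.2]

Reduce t₂ = cons(cons(cons(cons(h(cons(h(b), b)), c), b), b), cons(cons(b, cons(b, b)), c)):
1. cons(cons(cons(cons(h(cons(h(b), b)), c), b), b), cons(cons(b, cons(b, b)), c))  →  cons(cons(cons(cons(h(b), c), b), b), cons(cons(b, cons(b, b)), c))   [R1 at 1.1.1.1]
2. cons(cons(cons(cons(h(b), c), b), b), cons(cons(b, cons(b, b)), c))  →  cons(cons(cons(cons(c, c), b), b), cons(cons(b, cons(b, b)), c))   [R2 at 1.1.1.1]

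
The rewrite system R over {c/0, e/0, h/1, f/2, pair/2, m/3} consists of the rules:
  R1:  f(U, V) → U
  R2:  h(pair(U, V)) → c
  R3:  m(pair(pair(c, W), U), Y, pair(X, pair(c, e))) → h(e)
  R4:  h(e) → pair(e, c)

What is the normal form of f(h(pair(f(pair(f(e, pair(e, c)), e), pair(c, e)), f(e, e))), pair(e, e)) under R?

1. f(h(pair(f(pair(f(e, pair(e, c)), e), pair(c, e)), f(e, e))), pair(e, e))  →  h(pair(f(pair(f(e, pair(e, c)), e), pair(c, e)), f(e, e)))   [R1 at ε]
2. h(pair(f(pair(f(e, pair(e, c)), e), pair(c, e)), f(e, e)))  →  c   [R2 at ε]

c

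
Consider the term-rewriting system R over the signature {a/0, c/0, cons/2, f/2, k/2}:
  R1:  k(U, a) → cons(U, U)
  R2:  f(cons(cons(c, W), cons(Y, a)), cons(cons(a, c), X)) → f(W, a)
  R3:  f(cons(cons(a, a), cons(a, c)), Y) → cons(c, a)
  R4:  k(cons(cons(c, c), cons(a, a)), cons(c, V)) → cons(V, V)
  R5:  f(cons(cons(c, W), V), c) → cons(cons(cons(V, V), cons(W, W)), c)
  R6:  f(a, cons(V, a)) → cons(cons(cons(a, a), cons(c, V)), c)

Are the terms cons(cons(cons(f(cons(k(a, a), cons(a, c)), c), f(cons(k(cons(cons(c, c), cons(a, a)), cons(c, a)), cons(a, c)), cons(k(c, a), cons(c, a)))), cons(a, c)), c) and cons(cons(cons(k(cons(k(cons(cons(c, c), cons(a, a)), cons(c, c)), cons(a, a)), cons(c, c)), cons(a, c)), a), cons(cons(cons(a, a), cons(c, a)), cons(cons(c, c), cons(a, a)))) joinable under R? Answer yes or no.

no — NF(t₁) = cons(cons(cons(cons(c, a), cons(c, a)), cons(a, c)), c), NF(t₂) = cons(cons(cons(cons(c, c), cons(a, c)), a), cons(cons(cons(a, a), cons(c, a)), cons(cons(c, c), cons(a, a))))

Reduce t₁ = cons(cons(cons(f(cons(k(a, a), cons(a, c)), c), f(cons(k(cons(cons(c, c), cons(a, a)), cons(c, a)), cons(a, c)), cons(k(c, a), cons(c, a)))), cons(a, c)), c):
1. cons(cons(cons(f(cons(k(a, a), cons(a, c)), c), f(cons(k(cons(cons(c, c), cons(a, a)), cons(c, a)), cons(a, c)), cons(k(c, a), cons(c, a)))), cons(a, c)), c)  →  cons(cons(cons(f(cons(cons(a, a), cons(a, c)), c), f(cons(k(cons(cons(c, c), cons(a, a)), cons(c, a)), cons(a, c)), cons(k(c, a), cons(c, a)))), cons(a, c)), c)   [R1 at 1.1.1.1.1]
2. cons(cons(cons(f(cons(cons(a, a), cons(a, c)), c), f(cons(k(cons(cons(c, c), cons(a, a)), cons(c, a)), cons(a, c)), cons(k(c, a), cons(c, a)))), cons(a, c)), c)  →  cons(cons(cons(cons(c, a), f(cons(k(cons(cons(c, c), cons(a, a)), cons(c, a)), cons(a, c)), cons(k(c, a), cons(c, a)))), cons(a, c)), c)   [R3 at 1.1.1]
3. cons(cons(cons(cons(c, a), f(cons(k(cons(cons(c, c), cons(a, a)), cons(c, a)), cons(a, c)), cons(k(c, a), cons(c, a)))), cons(a, c)), c)  →  cons(cons(cons(cons(c, a), f(cons(cons(a, a), cons(a, c)), cons(k(c, a), cons(c, a)))), cons(a, c)), c)   [R4 at 1.1.2.1.1]
4. cons(cons(cons(cons(c, a), f(cons(cons(a, a), cons(a, c)), cons(k(c, a), cons(c, a)))), cons(a, c)), c)  →  cons(cons(cons(cons(c, a), cons(c, a)), cons(a, c)), c)   [R3 at 1.1.2]

Reduce t₂ = cons(cons(cons(k(cons(k(cons(cons(c, c), cons(a, a)), cons(c, c)), cons(a, a)), cons(c, c)), cons(a, c)), a), cons(cons(cons(a, a), cons(c, a)), cons(cons(c, c), cons(a, a)))):
1. cons(cons(cons(k(cons(k(cons(cons(c, c), cons(a, a)), cons(c, c)), cons(a, a)), cons(c, c)), cons(a, c)), a), cons(cons(cons(a, a), cons(c, a)), cons(cons(c, c), cons(a, a))))  →  cons(cons(cons(k(cons(cons(c, c), cons(a, a)), cons(c, c)), cons(a, c)), a), cons(cons(cons(a, a), cons(c, a)), cons(cons(c, c), cons(a, a))))   [R4 at 1.1.1.1.1]
2. cons(cons(cons(k(cons(cons(c, c), cons(a, a)), cons(c, c)), cons(a, c)), a), cons(cons(cons(a, a), cons(c, a)), cons(cons(c, c), cons(a, a))))  →  cons(cons(cons(cons(c, c), cons(a, c)), a), cons(cons(cons(a, a), cons(c, a)), cons(cons(c, c), cons(a, a))))   [R4 at 1.1.1]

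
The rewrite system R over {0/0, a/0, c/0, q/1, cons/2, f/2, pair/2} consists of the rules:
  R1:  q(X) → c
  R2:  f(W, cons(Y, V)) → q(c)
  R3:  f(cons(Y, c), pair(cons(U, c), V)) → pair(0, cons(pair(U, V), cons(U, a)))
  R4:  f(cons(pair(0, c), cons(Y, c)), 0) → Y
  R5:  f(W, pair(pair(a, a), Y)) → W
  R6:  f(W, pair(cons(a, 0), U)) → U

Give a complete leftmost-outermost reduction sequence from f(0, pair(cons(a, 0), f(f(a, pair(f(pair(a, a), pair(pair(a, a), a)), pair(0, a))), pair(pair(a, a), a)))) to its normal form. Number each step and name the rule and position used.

1. f(0, pair(cons(a, 0), f(f(a, pair(f(pair(a, a), pair(pair(a, a), a)), pair(0, a))), pair(pair(a, a), a))))  →  f(f(a, pair(f(pair(a, a), pair(pair(a, a), a)), pair(0, a))), pair(pair(a, a), a))   [R6 at ε]
2. f(f(a, pair(f(pair(a, a), pair(pair(a, a), a)), pair(0, a))), pair(pair(a, a), a))  →  f(a, pair(f(pair(a, a), pair(pair(a, a), a)), pair(0, a)))   [R5 at ε]
3. f(a, pair(f(pair(a, a), pair(pair(a, a), a)), pair(0, a)))  →  f(a, pair(pair(a, a), pair(0, a)))   [R5 at 2.1]
4. f(a, pair(pair(a, a), pair(0, a)))  →  a   [R5 at ε]

a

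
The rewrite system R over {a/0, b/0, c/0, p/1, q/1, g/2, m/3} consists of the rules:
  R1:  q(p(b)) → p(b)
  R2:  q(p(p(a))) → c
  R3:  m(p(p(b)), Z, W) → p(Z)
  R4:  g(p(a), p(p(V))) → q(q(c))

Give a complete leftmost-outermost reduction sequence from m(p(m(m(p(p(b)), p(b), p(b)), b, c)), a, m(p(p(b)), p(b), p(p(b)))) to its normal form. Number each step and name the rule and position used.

p(a)

1. m(p(m(m(p(p(b)), p(b), p(b)), b, c)), a, m(p(p(b)), p(b), p(p(b))))  →  m(p(m(p(p(b)), b, c)), a, m(p(p(b)), p(b), p(p(b))))   [R3 at 1.1.1]
2. m(p(m(p(p(b)), b, c)), a, m(p(p(b)), p(b), p(p(b))))  →  m(p(p(b)), a, m(p(p(b)), p(b), p(p(b))))   [R3 at 1.1]
3. m(p(p(b)), a, m(p(p(b)), p(b), p(p(b))))  →  p(a)   [R3 at ε]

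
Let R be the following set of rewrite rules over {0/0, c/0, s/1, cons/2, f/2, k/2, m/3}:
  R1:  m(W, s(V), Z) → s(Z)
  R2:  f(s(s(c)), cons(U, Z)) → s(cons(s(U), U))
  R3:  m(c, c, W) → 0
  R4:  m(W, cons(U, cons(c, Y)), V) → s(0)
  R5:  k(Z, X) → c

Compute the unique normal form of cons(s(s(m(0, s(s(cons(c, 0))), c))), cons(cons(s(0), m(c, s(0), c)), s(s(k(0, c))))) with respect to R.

cons(s(s(s(c))), cons(cons(s(0), s(c)), s(s(c))))

1. cons(s(s(m(0, s(s(cons(c, 0))), c))), cons(cons(s(0), m(c, s(0), c)), s(s(k(0, c)))))  →  cons(s(s(s(c))), cons(cons(s(0), m(c, s(0), c)), s(s(k(0, c)))))   [R1 at 1.1.1]
2. cons(s(s(s(c))), cons(cons(s(0), m(c, s(0), c)), s(s(k(0, c)))))  →  cons(s(s(s(c))), cons(cons(s(0), s(c)), s(s(k(0, c)))))   [R1 at 2.1.2]
3. cons(s(s(s(c))), cons(cons(s(0), s(c)), s(s(k(0, c)))))  →  cons(s(s(s(c))), cons(cons(s(0), s(c)), s(s(c))))   [R5 at 2.2.1.1]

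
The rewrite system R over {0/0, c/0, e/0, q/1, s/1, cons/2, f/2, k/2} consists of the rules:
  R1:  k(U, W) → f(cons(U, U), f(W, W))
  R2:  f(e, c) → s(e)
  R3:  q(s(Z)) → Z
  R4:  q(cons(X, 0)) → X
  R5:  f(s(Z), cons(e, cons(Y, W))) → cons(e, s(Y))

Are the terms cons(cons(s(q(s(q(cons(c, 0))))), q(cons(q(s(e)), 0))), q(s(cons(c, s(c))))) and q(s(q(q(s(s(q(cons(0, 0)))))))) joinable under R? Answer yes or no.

no — NF(t₁) = cons(cons(s(c), e), cons(c, s(c))), NF(t₂) = 0

Reduce t₁ = cons(cons(s(q(s(q(cons(c, 0))))), q(cons(q(s(e)), 0))), q(s(cons(c, s(c))))):
1. cons(cons(s(q(s(q(cons(c, 0))))), q(cons(q(s(e)), 0))), q(s(cons(c, s(c)))))  →  cons(cons(s(q(cons(c, 0))), q(cons(q(s(e)), 0))), q(s(cons(c, s(c)))))   [R3 at 1.1.1]
2. cons(cons(s(q(cons(c, 0))), q(cons(q(s(e)), 0))), q(s(cons(c, s(c)))))  →  cons(cons(s(c), q(cons(q(s(e)), 0))), q(s(cons(c, s(c)))))   [R4 at 1.1.1]
3. cons(cons(s(c), q(cons(q(s(e)), 0))), q(s(cons(c, s(c)))))  →  cons(cons(s(c), q(s(e))), q(s(cons(c, s(c)))))   [R4 at 1.2]
4. cons(cons(s(c), q(s(e))), q(s(cons(c, s(c)))))  →  cons(cons(s(c), e), q(s(cons(c, s(c)))))   [R3 at 1.2]
5. cons(cons(s(c), e), q(s(cons(c, s(c)))))  →  cons(cons(s(c), e), cons(c, s(c)))   [R3 at 2]

Reduce t₂ = q(s(q(q(s(s(q(cons(0, 0)))))))):
1. q(s(q(q(s(s(q(cons(0, 0))))))))  →  q(q(s(s(q(cons(0, 0))))))   [R3 at ε]
2. q(q(s(s(q(cons(0, 0))))))  →  q(s(q(cons(0, 0))))   [R3 at 1]
3. q(s(q(cons(0, 0))))  →  q(cons(0, 0))   [R3 at ε]
4. q(cons(0, 0))  →  0   [R4 at ε]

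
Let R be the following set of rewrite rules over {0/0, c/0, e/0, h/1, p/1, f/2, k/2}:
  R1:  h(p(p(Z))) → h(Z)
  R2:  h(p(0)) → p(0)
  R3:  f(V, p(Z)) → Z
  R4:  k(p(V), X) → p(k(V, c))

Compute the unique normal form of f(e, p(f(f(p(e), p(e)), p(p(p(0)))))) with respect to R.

p(p(0))

1. f(e, p(f(f(p(e), p(e)), p(p(p(0))))))  →  f(f(p(e), p(e)), p(p(p(0))))   [R3 at ε]
2. f(f(p(e), p(e)), p(p(p(0))))  →  p(p(0))   [R3 at ε]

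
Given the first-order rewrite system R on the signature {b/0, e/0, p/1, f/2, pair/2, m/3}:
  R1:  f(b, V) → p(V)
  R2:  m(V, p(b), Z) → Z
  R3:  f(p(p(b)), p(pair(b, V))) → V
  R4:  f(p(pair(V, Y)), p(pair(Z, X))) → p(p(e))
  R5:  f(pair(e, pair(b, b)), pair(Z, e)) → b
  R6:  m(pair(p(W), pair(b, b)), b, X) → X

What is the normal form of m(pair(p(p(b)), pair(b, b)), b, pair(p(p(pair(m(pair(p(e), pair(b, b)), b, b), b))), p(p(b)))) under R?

pair(p(p(pair(b, b))), p(p(b)))

1. m(pair(p(p(b)), pair(b, b)), b, pair(p(p(pair(m(pair(p(e), pair(b, b)), b, b), b))), p(p(b))))  →  pair(p(p(pair(m(pair(p(e), pair(b, b)), b, b), b))), p(p(b)))   [R6 at ε]
2. pair(p(p(pair(m(pair(p(e), pair(b, b)), b, b), b))), p(p(b)))  →  pair(p(p(pair(b, b))), p(p(b)))   [R6 at 1.1.1.1]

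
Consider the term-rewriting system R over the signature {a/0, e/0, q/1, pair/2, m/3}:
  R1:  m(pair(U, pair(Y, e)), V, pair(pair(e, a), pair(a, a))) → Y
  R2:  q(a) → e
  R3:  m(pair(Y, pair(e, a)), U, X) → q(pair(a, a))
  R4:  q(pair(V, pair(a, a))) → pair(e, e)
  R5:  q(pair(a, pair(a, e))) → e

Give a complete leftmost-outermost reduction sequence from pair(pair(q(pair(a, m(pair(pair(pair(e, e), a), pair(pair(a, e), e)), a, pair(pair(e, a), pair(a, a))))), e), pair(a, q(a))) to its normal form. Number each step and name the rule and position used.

1. pair(pair(q(pair(a, m(pair(pair(pair(e, e), a), pair(pair(a, e), e)), a, pair(pair(e, a), pair(a, a))))), e), pair(a, q(a)))  →  pair(pair(q(pair(a, pair(a, e))), e), pair(a, q(a)))   [R1 at 1.1.1.2]
2. pair(pair(q(pair(a, pair(a, e))), e), pair(a, q(a)))  →  pair(pair(e, e), pair(a, q(a)))   [R5 at 1.1]
3. pair(pair(e, e), pair(a, q(a)))  →  pair(pair(e, e), pair(a, e))   [R2 at 2.2]

pair(pair(e, e), pair(a, e))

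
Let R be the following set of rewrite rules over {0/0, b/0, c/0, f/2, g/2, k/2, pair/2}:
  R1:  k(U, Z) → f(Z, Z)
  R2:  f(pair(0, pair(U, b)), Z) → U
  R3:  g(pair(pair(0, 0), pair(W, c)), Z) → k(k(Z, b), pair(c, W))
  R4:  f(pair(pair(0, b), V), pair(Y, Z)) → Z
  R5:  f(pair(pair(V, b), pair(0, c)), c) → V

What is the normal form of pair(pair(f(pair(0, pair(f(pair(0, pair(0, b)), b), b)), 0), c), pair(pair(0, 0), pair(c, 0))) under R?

pair(pair(0, c), pair(pair(0, 0), pair(c, 0)))

1. pair(pair(f(pair(0, pair(f(pair(0, pair(0, b)), b), b)), 0), c), pair(pair(0, 0), pair(c, 0)))  →  pair(pair(f(pair(0, pair(0, b)), b), c), pair(pair(0, 0), pair(c, 0)))   [R2 at 1.1]
2. pair(pair(f(pair(0, pair(0, b)), b), c), pair(pair(0, 0), pair(c, 0)))  →  pair(pair(0, c), pair(pair(0, 0), pair(c, 0)))   [R2 at 1.1]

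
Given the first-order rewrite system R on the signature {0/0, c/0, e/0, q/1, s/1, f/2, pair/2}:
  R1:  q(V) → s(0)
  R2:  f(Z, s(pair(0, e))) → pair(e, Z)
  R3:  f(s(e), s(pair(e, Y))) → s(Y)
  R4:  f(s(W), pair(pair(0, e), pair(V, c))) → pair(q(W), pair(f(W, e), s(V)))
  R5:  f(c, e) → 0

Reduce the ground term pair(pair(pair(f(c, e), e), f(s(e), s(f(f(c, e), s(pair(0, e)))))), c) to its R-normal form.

pair(pair(pair(0, e), s(0)), c)

1. pair(pair(pair(f(c, e), e), f(s(e), s(f(f(c, e), s(pair(0, e)))))), c)  →  pair(pair(pair(0, e), f(s(e), s(f(f(c, e), s(pair(0, e)))))), c)   [R5 at 1.1.1]
2. pair(pair(pair(0, e), f(s(e), s(f(f(c, e), s(pair(0, e)))))), c)  →  pair(pair(pair(0, e), f(s(e), s(pair(e, f(c, e))))), c)   [R2 at 1.2.2.1]
3. pair(pair(pair(0, e), f(s(e), s(pair(e, f(c, e))))), c)  →  pair(pair(pair(0, e), s(f(c, e))), c)   [R3 at 1.2]
4. pair(pair(pair(0, e), s(f(c, e))), c)  →  pair(pair(pair(0, e), s(0)), c)   [R5 at 1.2.1]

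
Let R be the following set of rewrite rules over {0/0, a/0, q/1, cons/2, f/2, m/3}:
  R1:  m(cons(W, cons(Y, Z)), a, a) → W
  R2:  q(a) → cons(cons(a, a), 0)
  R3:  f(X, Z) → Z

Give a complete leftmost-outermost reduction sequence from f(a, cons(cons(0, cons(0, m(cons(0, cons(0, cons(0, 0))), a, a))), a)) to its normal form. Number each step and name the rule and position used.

cons(cons(0, cons(0, 0)), a)

1. f(a, cons(cons(0, cons(0, m(cons(0, cons(0, cons(0, 0))), a, a))), a))  →  cons(cons(0, cons(0, m(cons(0, cons(0, cons(0, 0))), a, a))), a)   [R3 at ε]
2. cons(cons(0, cons(0, m(cons(0, cons(0, cons(0, 0))), a, a))), a)  →  cons(cons(0, cons(0, 0)), a)   [R1 at 1.2.2]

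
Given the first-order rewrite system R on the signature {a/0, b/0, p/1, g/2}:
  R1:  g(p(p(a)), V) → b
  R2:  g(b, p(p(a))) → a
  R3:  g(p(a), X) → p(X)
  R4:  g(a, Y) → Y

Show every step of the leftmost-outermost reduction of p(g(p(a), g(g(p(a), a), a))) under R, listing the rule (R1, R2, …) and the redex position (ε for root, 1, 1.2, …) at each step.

1. p(g(p(a), g(g(p(a), a), a)))  →  p(p(g(g(p(a), a), a)))   [R3 at 1]
2. p(p(g(g(p(a), a), a)))  →  p(p(g(p(a), a)))   [R3 at 1.1.1]
3. p(p(g(p(a), a)))  →  p(p(p(a)))   [R3 at 1.1]

p(p(p(a)))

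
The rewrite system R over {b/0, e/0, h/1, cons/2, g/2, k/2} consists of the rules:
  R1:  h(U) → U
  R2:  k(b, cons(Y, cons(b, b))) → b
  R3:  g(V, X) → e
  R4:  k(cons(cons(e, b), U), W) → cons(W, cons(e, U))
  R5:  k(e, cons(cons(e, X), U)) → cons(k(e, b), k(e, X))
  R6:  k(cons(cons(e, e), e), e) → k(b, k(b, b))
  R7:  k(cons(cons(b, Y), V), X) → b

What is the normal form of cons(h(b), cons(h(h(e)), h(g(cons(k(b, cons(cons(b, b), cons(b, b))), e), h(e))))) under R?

1. cons(h(b), cons(h(h(e)), h(g(cons(k(b, cons(cons(b, b), cons(b, b))), e), h(e)))))  →  cons(b, cons(h(h(e)), h(g(cons(k(b, cons(cons(b, b), cons(b, b))), e), h(e)))))   [R1 at 1]
2. cons(b, cons(h(h(e)), h(g(cons(k(b, cons(cons(b, b), cons(b, b))), e), h(e)))))  →  cons(b, cons(h(e), h(g(cons(k(b, cons(cons(b, b), cons(b, b))), e), h(e)))))   [R1 at 2.1]
3. cons(b, cons(h(e), h(g(cons(k(b, cons(cons(b, b), cons(b, b))), e), h(e)))))  →  cons(b, cons(e, h(g(cons(k(b, cons(cons(b, b), cons(b, b))), e), h(e)))))   [R1 at 2.1]
4. cons(b, cons(e, h(g(cons(k(b, cons(cons(b, b), cons(b, b))), e), h(e)))))  →  cons(b, cons(e, g(cons(k(b, cons(cons(b, b), cons(b, b))), e), h(e))))   [R1 at 2.2]
5. cons(b, cons(e, g(cons(k(b, cons(cons(b, b), cons(b, b))), e), h(e))))  →  cons(b, cons(e, e))   [R3 at 2.2]

cons(b, cons(e, e))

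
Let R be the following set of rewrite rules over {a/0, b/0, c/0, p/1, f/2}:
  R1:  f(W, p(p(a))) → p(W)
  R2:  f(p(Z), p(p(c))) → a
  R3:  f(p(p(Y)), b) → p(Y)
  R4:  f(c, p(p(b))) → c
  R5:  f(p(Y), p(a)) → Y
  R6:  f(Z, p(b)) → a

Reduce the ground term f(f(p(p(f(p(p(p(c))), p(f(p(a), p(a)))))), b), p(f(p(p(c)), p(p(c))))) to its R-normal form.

1. f(f(p(p(f(p(p(p(c))), p(f(p(a), p(a)))))), b), p(f(p(p(c)), p(p(c)))))  →  f(p(f(p(p(p(c))), p(f(p(a), p(a))))), p(f(p(p(c)), p(p(c)))))   [R3 at 1]
2. f(p(f(p(p(p(c))), p(f(p(a), p(a))))), p(f(p(p(c)), p(p(c)))))  →  f(p(f(p(p(p(c))), p(a))), p(f(p(p(c)), p(p(c)))))   [R5 at 1.1.2.1]
3. f(p(f(p(p(p(c))), p(a))), p(f(p(p(c)), p(p(c)))))  →  f(p(p(p(c))), p(f(p(p(c)), p(p(c)))))   [R5 at 1.1]
4. f(p(p(p(c))), p(f(p(p(c)), p(p(c)))))  →  f(p(p(p(c))), p(a))   [R2 at 2.1]
5. f(p(p(p(c))), p(a))  →  p(p(c))   [R5 at ε]

p(p(c))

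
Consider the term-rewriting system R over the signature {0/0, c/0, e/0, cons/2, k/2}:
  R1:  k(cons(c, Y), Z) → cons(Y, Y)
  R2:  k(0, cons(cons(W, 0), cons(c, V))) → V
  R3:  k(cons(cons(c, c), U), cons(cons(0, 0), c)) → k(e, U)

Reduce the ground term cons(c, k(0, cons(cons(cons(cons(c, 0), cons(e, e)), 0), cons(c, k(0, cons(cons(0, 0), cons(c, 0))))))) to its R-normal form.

cons(c, 0)

1. cons(c, k(0, cons(cons(cons(cons(c, 0), cons(e, e)), 0), cons(c, k(0, cons(cons(0, 0), cons(c, 0)))))))  →  cons(c, k(0, cons(cons(0, 0), cons(c, 0))))   [R2 at 2]
2. cons(c, k(0, cons(cons(0, 0), cons(c, 0))))  →  cons(c, 0)   [R2 at 2]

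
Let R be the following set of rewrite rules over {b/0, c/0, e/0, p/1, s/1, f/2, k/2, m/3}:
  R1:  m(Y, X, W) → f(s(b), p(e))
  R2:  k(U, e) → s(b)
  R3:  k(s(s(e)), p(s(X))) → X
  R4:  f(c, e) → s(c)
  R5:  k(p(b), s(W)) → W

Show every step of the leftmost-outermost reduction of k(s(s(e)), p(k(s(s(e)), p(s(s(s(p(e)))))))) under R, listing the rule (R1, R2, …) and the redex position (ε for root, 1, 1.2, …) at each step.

s(p(e))

1. k(s(s(e)), p(k(s(s(e)), p(s(s(s(p(e))))))))  →  k(s(s(e)), p(s(s(p(e)))))   [R3 at 2.1]
2. k(s(s(e)), p(s(s(p(e)))))  →  s(p(e))   [R3 at ε]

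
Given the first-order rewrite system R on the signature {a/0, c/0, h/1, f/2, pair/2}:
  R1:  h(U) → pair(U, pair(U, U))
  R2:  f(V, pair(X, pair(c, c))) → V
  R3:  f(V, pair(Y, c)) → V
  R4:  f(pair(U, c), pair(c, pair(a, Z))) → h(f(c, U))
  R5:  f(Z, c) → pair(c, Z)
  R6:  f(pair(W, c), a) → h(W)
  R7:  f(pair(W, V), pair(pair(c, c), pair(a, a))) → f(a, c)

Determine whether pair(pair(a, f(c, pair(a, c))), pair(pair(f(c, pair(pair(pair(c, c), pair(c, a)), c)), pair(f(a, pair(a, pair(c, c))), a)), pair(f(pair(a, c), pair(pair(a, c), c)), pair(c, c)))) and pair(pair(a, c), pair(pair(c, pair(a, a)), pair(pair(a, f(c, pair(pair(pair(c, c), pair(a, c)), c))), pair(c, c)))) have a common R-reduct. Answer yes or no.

yes — NF(t₁) = pair(pair(a, c), pair(pair(c, pair(a, a)), pair(pair(a, c), pair(c, c)))), NF(t₂) = pair(pair(a, c), pair(pair(c, pair(a, a)), pair(pair(a, c), pair(c, c))))

Reduce t₁ = pair(pair(a, f(c, pair(a, c))), pair(pair(f(c, pair(pair(pair(c, c), pair(c, a)), c)), pair(f(a, pair(a, pair(c, c))), a)), pair(f(pair(a, c), pair(pair(a, c), c)), pair(c, c)))):
1. pair(pair(a, f(c, pair(a, c))), pair(pair(f(c, pair(pair(pair(c, c), pair(c, a)), c)), pair(f(a, pair(a, pair(c, c))), a)), pair(f(pair(a, c), pair(pair(a, c), c)), pair(c, c))))  →  pair(pair(a, c), pair(pair(f(c, pair(pair(pair(c, c), pair(c, a)), c)), pair(f(a, pair(a, pair(c, c))), a)), pair(f(pair(a, c), pair(pair(a, c), c)), pair(c, c))))   [R3 at 1.2]
2. pair(pair(a, c), pair(pair(f(c, pair(pair(pair(c, c), pair(c, a)), c)), pair(f(a, pair(a, pair(c, c))), a)), pair(f(pair(a, c), pair(pair(a, c), c)), pair(c, c))))  →  pair(pair(a, c), pair(pair(c, pair(f(a, pair(a, pair(c, c))), a)), pair(f(pair(a, c), pair(pair(a, c), c)), pair(c, c))))   [R3 at 2.1.1]
3. pair(pair(a, c), pair(pair(c, pair(f(a, pair(a, pair(c, c))), a)), pair(f(pair(a, c), pair(pair(a, c), c)), pair(c, c))))  →  pair(pair(a, c), pair(pair(c, pair(a, a)), pair(f(pair(a, c), pair(pair(a, c), c)), pair(c, c))))   [R2 at 2.1.2.1]
4. pair(pair(a, c), pair(pair(c, pair(a, a)), pair(f(pair(a, c), pair(pair(a, c), c)), pair(c, c))))  →  pair(pair(a, c), pair(pair(c, pair(a, a)), pair(pair(a, c), pair(c, c))))   [R3 at 2.2.1]

Reduce t₂ = pair(pair(a, c), pair(pair(c, pair(a, a)), pair(pair(a, f(c, pair(pair(pair(c, c), pair(a, c)), c))), pair(c, c)))):
1. pair(pair(a, c), pair(pair(c, pair(a, a)), pair(pair(a, f(c, pair(pair(pair(c, c), pair(a, c)), c))), pair(c, c))))  →  pair(pair(a, c), pair(pair(c, pair(a, a)), pair(pair(a, c), pair(c, c))))   [R3 at 2.2.1.2]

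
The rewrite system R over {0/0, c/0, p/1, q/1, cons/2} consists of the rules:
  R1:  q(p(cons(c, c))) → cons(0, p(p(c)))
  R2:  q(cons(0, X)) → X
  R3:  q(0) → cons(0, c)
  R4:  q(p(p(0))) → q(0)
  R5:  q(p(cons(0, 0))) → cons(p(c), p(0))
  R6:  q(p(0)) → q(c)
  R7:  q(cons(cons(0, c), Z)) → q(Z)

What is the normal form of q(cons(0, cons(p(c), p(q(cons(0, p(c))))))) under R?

1. q(cons(0, cons(p(c), p(q(cons(0, p(c)))))))  →  cons(p(c), p(q(cons(0, p(c)))))   [R2 at ε]
2. cons(p(c), p(q(cons(0, p(c)))))  →  cons(p(c), p(p(c)))   [R2 at 2.1]

cons(p(c), p(p(c)))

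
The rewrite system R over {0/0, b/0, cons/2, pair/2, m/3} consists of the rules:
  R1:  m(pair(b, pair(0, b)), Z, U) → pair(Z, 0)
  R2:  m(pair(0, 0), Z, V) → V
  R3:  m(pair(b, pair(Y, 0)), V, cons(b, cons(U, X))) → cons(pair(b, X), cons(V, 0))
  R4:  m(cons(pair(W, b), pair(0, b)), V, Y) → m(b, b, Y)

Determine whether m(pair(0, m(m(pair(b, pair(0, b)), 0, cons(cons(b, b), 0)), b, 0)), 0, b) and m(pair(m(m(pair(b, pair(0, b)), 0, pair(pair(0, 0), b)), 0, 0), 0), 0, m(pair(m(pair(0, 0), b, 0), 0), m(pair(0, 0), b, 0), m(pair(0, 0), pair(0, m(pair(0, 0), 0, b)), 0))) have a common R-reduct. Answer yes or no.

Reduce t₁ = m(pair(0, m(m(pair(b, pair(0, b)), 0, cons(cons(b, b), 0)), b, 0)), 0, b):
1. m(pair(0, m(m(pair(b, pair(0, b)), 0, cons(cons(b, b), 0)), b, 0)), 0, b)  →  m(pair(0, m(pair(0, 0), b, 0)), 0, b)   [R1 at 1.2.1]
2. m(pair(0, m(pair(0, 0), b, 0)), 0, b)  →  m(pair(0, 0), 0, b)   [R2 at 1.2]
3. m(pair(0, 0), 0, b)  →  b   [R2 at ε]

Reduce t₂ = m(pair(m(m(pair(b, pair(0, b)), 0, pair(pair(0, 0), b)), 0, 0), 0), 0, m(pair(m(pair(0, 0), b, 0), 0), m(pair(0, 0), b, 0), m(pair(0, 0), pair(0, m(pair(0, 0), 0, b)), 0))):
1. m(pair(m(m(pair(b, pair(0, b)), 0, pair(pair(0, 0), b)), 0, 0), 0), 0, m(pair(m(pair(0, 0), b, 0), 0), m(pair(0, 0), b, 0), m(pair(0, 0), pair(0, m(pair(0, 0), 0, b)), 0)))  →  m(pair(m(pair(0, 0), 0, 0), 0), 0, m(pair(m(pair(0, 0), b, 0), 0), m(pair(0, 0), b, 0), m(pair(0, 0), pair(0, m(pair(0, 0), 0, b)), 0)))   [R1 at 1.1.1]
2. m(pair(m(pair(0, 0), 0, 0), 0), 0, m(pair(m(pair(0, 0), b, 0), 0), m(pair(0, 0), b, 0), m(pair(0, 0), pair(0, m(pair(0, 0), 0, b)), 0)))  →  m(pair(0, 0), 0, m(pair(m(pair(0, 0), b, 0), 0), m(pair(0, 0), b, 0), m(pair(0, 0), pair(0, m(pair(0, 0), 0, b)), 0)))   [R2 at 1.1]
3. m(pair(0, 0), 0, m(pair(m(pair(0, 0), b, 0), 0), m(pair(0, 0), b, 0), m(pair(0, 0), pair(0, m(pair(0, 0), 0, b)), 0)))  →  m(pair(m(pair(0, 0), b, 0), 0), m(pair(0, 0), b, 0), m(pair(0, 0), pair(0, m(pair(0, 0), 0, b)), 0))   [R2 at ε]
4. m(pair(m(pair(0, 0), b, 0), 0), m(pair(0, 0), b, 0), m(pair(0, 0), pair(0, m(pair(0, 0), 0, b)), 0))  →  m(pair(0, 0), m(pair(0, 0), b, 0), m(pair(0, 0), pair(0, m(pair(0, 0), 0, b)), 0))   [R2 at 1.1]
5. m(pair(0, 0), m(pair(0, 0), b, 0), m(pair(0, 0), pair(0, m(pair(0, 0), 0, b)), 0))  →  m(pair(0, 0), pair(0, m(pair(0, 0), 0, b)), 0)   [R2 at ε]
6. m(pair(0, 0), pair(0, m(pair(0, 0), 0, b)), 0)  →  0   [R2 at ε]

no — NF(t₁) = b, NF(t₂) = 0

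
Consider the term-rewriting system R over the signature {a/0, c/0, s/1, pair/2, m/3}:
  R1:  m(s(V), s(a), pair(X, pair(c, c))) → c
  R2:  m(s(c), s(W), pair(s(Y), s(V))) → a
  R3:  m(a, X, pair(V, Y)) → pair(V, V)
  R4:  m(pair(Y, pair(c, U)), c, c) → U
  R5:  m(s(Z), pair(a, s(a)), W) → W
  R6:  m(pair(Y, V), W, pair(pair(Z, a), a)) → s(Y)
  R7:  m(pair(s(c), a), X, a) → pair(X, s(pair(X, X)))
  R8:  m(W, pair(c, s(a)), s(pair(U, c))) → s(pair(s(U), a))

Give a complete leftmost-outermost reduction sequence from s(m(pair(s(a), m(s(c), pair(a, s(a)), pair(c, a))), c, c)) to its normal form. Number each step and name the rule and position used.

s(a)

1. s(m(pair(s(a), m(s(c), pair(a, s(a)), pair(c, a))), c, c))  →  s(m(pair(s(a), pair(c, a)), c, c))   [R5 at 1.1.2]
2. s(m(pair(s(a), pair(c, a)), c, c))  →  s(a)   [R4 at 1]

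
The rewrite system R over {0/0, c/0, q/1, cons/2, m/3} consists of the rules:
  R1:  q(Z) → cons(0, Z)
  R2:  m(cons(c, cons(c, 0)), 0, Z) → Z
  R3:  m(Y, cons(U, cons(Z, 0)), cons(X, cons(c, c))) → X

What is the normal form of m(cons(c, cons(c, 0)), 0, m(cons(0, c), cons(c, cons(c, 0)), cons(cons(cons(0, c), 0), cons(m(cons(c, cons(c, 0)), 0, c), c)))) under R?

cons(cons(0, c), 0)

1. m(cons(c, cons(c, 0)), 0, m(cons(0, c), cons(c, cons(c, 0)), cons(cons(cons(0, c), 0), cons(m(cons(c, cons(c, 0)), 0, c), c))))  →  m(cons(0, c), cons(c, cons(c, 0)), cons(cons(cons(0, c), 0), cons(m(cons(c, cons(c, 0)), 0, c), c)))   [R2 at ε]
2. m(cons(0, c), cons(c, cons(c, 0)), cons(cons(cons(0, c), 0), cons(m(cons(c, cons(c, 0)), 0, c), c)))  →  m(cons(0, c), cons(c, cons(c, 0)), cons(cons(cons(0, c), 0), cons(c, c)))   [R2 at 3.2.1]
3. m(cons(0, c), cons(c, cons(c, 0)), cons(cons(cons(0, c), 0), cons(c, c)))  →  cons(cons(0, c), 0)   [R3 at ε]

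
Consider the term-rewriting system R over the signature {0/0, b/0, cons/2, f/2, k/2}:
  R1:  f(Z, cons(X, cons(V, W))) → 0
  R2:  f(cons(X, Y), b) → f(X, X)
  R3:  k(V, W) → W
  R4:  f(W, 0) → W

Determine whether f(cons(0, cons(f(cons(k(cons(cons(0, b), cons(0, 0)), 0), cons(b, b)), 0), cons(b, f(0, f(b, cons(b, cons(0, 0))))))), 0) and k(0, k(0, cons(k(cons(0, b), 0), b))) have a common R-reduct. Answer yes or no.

Reduce t₁ = f(cons(0, cons(f(cons(k(cons(cons(0, b), cons(0, 0)), 0), cons(b, b)), 0), cons(b, f(0, f(b, cons(b, cons(0, 0))))))), 0):
1. f(cons(0, cons(f(cons(k(cons(cons(0, b), cons(0, 0)), 0), cons(b, b)), 0), cons(b, f(0, f(b, cons(b, cons(0, 0))))))), 0)  →  cons(0, cons(f(cons(k(cons(cons(0, b), cons(0, 0)), 0), cons(b, b)), 0), cons(b, f(0, f(b, cons(b, cons(0, 0)))))))   [R4 at ε]
2. cons(0, cons(f(cons(k(cons(cons(0, b), cons(0, 0)), 0), cons(b, b)), 0), cons(b, f(0, f(b, cons(b, cons(0, 0)))))))  →  cons(0, cons(cons(k(cons(cons(0, b), cons(0, 0)), 0), cons(b, b)), cons(b, f(0, f(b, cons(b, cons(0, 0)))))))   [R4 at 2.1]
3. cons(0, cons(cons(k(cons(cons(0, b), cons(0, 0)), 0), cons(b, b)), cons(b, f(0, f(b, cons(b, cons(0, 0)))))))  →  cons(0, cons(cons(0, cons(b, b)), cons(b, f(0, f(b, cons(b, cons(0, 0)))))))   [R3 at 2.1.1]
4. cons(0, cons(cons(0, cons(b, b)), cons(b, f(0, f(b, cons(b, cons(0, 0)))))))  →  cons(0, cons(cons(0, cons(b, b)), cons(b, f(0, 0))))   [R1 at 2.2.2.2]
5. cons(0, cons(cons(0, cons(b, b)), cons(b, f(0, 0))))  →  cons(0, cons(cons(0, cons(b, b)), cons(b, 0)))   [R4 at 2.2.2]

Reduce t₂ = k(0, k(0, cons(k(cons(0, b), 0), b))):
1. k(0, k(0, cons(k(cons(0, b), 0), b)))  →  k(0, cons(k(cons(0, b), 0), b))   [R3 at ε]
2. k(0, cons(k(cons(0, b), 0), b))  →  cons(k(cons(0, b), 0), b)   [R3 at ε]
3. cons(k(cons(0, b), 0), b)  →  cons(0, b)   [R3 at 1]

no — NF(t₁) = cons(0, cons(cons(0, cons(b, b)), cons(b, 0))), NF(t₂) = cons(0, b)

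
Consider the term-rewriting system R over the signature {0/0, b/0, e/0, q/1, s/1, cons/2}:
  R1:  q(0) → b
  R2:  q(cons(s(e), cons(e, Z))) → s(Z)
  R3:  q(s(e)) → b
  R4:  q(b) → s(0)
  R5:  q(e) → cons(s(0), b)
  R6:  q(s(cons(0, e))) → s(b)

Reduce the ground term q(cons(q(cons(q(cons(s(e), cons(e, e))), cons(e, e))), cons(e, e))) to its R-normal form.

1. q(cons(q(cons(q(cons(s(e), cons(e, e))), cons(e, e))), cons(e, e)))  →  q(cons(q(cons(s(e), cons(e, e))), cons(e, e)))   [R2 at 1.1.1.1]
2. q(cons(q(cons(s(e), cons(e, e))), cons(e, e)))  →  q(cons(s(e), cons(e, e)))   [R2 at 1.1]
3. q(cons(s(e), cons(e, e)))  →  s(e)   [R2 at ε]

s(e)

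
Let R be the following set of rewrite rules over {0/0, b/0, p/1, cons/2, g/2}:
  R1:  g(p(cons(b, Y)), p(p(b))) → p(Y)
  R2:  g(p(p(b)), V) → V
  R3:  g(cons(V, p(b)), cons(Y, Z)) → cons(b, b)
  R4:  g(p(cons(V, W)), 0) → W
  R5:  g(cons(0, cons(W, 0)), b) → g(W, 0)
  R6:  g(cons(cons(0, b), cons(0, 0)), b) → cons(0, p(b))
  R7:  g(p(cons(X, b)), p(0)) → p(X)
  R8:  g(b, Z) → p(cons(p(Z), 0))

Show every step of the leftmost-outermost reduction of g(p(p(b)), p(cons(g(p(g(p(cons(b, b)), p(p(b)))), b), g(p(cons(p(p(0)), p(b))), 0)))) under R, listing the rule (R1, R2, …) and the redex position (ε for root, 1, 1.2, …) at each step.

p(cons(b, p(b)))

1. g(p(p(b)), p(cons(g(p(g(p(cons(b, b)), p(p(b)))), b), g(p(cons(p(p(0)), p(b))), 0))))  →  p(cons(g(p(g(p(cons(b, b)), p(p(b)))), b), g(p(cons(p(p(0)), p(b))), 0)))   [R2 at ε]
2. p(cons(g(p(g(p(cons(b, b)), p(p(b)))), b), g(p(cons(p(p(0)), p(b))), 0)))  →  p(cons(g(p(p(b)), b), g(p(cons(p(p(0)), p(b))), 0)))   [R1 at 1.1.1.1]
3. p(cons(g(p(p(b)), b), g(p(cons(p(p(0)), p(b))), 0)))  →  p(cons(b, g(p(cons(p(p(0)), p(b))), 0)))   [R2 at 1.1]
4. p(cons(b, g(p(cons(p(p(0)), p(b))), 0)))  →  p(cons(b, p(b)))   [R4 at 1.2]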